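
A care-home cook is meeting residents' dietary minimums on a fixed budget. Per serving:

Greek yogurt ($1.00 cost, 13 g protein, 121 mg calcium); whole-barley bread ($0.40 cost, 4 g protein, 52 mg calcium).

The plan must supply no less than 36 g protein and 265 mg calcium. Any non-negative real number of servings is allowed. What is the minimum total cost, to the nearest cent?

Check every corner: each single food scaled to meet both minima, and each pair solved so both constraints bind.
Greek yogurt only: max(36/13, 265/121) = 2.769 servings → $2.77.
whole-barley bread only: max(36/4, 265/52) = 9 servings → $3.60.
Greek yogurt + whole-barley bread with both targets exact would need a negative amount; discard.
So the least-cost plan costs $2.77.

$2.77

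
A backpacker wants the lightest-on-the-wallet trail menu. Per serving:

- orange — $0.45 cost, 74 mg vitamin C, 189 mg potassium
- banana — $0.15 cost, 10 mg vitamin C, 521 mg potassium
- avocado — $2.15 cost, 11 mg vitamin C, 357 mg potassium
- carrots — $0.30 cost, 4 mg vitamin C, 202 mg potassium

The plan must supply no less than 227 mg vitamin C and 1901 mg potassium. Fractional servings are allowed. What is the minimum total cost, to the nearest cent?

$1.62

Compare the cost at each extreme point of the feasible region.
orange only: max(227/74, 1901/189) = 10.06 servings → $4.53.
banana only: max(227/10, 1901/521) = 22.7 servings → $3.40.
avocado only: max(227/11, 1901/357) = 20.64 servings → $44.37.
carrots only: max(227/4, 1901/202) = 56.75 servings → $17.02.
orange + banana with both tight: 2.707 servings and 2.667 servings → $1.62.
orange + avocado with both tight: 2.47 servings and 4.017 servings → $9.75.
orange + carrots with both tight: 2.695 servings and 6.889 servings → $3.28.
banana + avocado: the both-tight solution has a negative serving — not a feasible corner.
banana + carrots with both targets exact would need a negative amount; discard.
avocado + carrots with both targets exact would need a negative amount; discard.
The minimum over all feasible corners is $1.62.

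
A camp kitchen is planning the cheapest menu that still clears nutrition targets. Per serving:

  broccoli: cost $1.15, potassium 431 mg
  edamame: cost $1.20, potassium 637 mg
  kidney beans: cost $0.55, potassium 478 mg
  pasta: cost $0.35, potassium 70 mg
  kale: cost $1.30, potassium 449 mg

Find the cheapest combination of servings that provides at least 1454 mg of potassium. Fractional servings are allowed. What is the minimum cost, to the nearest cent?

$1.67

Cost per mg of potassium: kidney beans $0.0012, edamame $0.0019, broccoli $0.0027, kale $0.0029, pasta $0.0050.
With no serving limits, use only kidney beans: 1454 mg / 478 mg = 3.042 servings × $0.55 = $1.67.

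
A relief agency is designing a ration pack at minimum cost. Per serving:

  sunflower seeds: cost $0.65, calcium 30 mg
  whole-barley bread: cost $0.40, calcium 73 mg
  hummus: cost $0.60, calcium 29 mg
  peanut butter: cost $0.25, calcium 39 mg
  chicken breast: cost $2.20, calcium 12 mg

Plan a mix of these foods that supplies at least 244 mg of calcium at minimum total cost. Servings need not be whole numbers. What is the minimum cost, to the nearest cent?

Cost per mg of calcium: whole-barley bread $0.0055, peanut butter $0.0064, hummus $0.0207, sunflower seeds $0.0217, chicken breast $0.1833.
With no serving limits, use only whole-barley bread: 244 mg / 73 mg = 3.342 servings × $0.40 = $1.34.

$1.34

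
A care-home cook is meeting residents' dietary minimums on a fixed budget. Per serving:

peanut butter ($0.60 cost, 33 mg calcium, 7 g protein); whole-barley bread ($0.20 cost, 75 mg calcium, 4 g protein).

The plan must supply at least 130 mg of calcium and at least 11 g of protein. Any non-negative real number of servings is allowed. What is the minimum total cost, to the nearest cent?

peanut butter only: max(130/33, 11/7) = 3.939 servings → $2.36.
whole-barley bread only: max(130/75, 11/4) = 2.75 servings → $0.55.
peanut butter + whole-barley bread with both tight: 0.7761 servings and 1.392 servings → $0.74.
Cheapest feasible corner: $0.55.

$0.55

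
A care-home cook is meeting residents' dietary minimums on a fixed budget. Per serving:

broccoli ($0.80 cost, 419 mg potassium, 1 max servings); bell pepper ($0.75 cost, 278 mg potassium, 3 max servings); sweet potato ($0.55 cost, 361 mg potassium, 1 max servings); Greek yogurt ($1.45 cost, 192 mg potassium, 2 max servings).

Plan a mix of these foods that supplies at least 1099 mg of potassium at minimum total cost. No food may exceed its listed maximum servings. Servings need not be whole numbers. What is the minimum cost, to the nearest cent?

$2.21

Cost per mg of potassium: sweet potato $0.0015, broccoli $0.0019, bell pepper $0.0027, Greek yogurt $0.0076.
Take 1 serving of sweet potato: +361.0 mg potassium for $0.55 (total $0.55, still need 738.0 mg).
Take 1 serving of broccoli: +419.0 mg potassium for $0.80 (total $1.35, still need 319.0 mg).
Take 1.147 servings of bell pepper: +319.0 mg potassium for $0.86 (total $2.21, still need 0.0 mg).
Greedy by cheapest-per-mg is optimal for a single linear constraint, so the minimum cost is $2.21.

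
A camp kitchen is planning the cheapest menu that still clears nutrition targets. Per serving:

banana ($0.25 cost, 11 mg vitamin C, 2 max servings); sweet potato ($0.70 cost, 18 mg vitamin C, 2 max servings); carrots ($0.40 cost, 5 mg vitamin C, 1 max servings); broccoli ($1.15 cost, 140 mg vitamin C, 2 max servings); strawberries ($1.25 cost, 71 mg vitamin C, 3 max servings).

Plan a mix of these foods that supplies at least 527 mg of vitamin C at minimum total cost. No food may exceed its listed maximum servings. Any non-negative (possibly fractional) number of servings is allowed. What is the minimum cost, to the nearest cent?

Cost per mg of vitamin C: broccoli $0.0082, strawberries $0.0176, banana $0.0227, sweet potato $0.0389, carrots $0.0800.
Take 2 servings of broccoli: +280.0 mg vitamin C for $2.30 (total $2.30, still need 247.0 mg).
Take 3 servings of strawberries: +213.0 mg vitamin C for $3.75 (total $6.05, still need 34.0 mg).
Take 2 servings of banana: +22.0 mg vitamin C for $0.50 (total $6.55, still need 12.0 mg).
Take 0.6667 servings of sweet potato: +12.0 mg vitamin C for $0.47 (total $7.02, still need 0.0 mg).
Filling from the cheapest source first is optimal under one linear minimum: $7.02.

$7.02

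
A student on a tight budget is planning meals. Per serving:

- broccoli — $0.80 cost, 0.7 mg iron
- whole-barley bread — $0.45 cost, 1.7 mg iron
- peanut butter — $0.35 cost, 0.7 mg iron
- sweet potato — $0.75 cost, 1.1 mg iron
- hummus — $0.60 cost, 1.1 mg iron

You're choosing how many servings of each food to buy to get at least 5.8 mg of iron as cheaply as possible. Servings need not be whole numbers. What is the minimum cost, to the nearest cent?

Cost per mg of iron: whole-barley bread $0.2647, peanut butter $0.5000, hummus $0.5455, sweet potato $0.6818, broccoli $1.1429.
With no serving limits, use only whole-barley bread: 5.8 mg / 1.7 mg = 3.412 servings × $0.45 = $1.54.

$1.54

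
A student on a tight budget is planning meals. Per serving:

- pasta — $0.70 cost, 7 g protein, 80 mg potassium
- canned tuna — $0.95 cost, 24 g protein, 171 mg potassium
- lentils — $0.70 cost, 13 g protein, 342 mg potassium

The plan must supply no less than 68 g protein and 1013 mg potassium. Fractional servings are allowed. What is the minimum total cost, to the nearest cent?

This is a tiny linear program; its minimum lies at a vertex of the feasible set. List the vertices and price them.
pasta only: max(68/7, 1013/80) = 12.66 servings → $8.86.
canned tuna only: max(68/24, 1013/171) = 5.924 servings → $5.63.
lentils only: max(68/13, 1013/342) = 5.231 servings → $3.66.
pasta + canned tuna: the both-tight solution has a negative serving — not a feasible corner.
pasta + lentils with both tight: 7.45 servings and 1.219 servings → $6.07.
canned tuna + lentils with both tight: 1.685 servings and 2.119 servings → $3.08.
Cheapest feasible corner: $3.08.

$3.08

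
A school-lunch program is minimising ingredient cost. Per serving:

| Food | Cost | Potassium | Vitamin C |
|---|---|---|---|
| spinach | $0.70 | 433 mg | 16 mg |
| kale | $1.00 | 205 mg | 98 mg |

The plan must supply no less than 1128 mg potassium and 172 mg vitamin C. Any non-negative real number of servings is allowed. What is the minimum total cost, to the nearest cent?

For a min-cost LP with two ≥-constraints, a basic feasible solution has at most two positive variables.
spinach only: max(1128/433, 172/16) = 10.75 servings → $7.53.
kale only: max(1128/205, 172/98) = 5.502 servings → $5.50.
spinach + kale with both tight: 1.923 servings and 1.441 servings → $2.79.
The minimum over all feasible corners is $2.79.

$2.79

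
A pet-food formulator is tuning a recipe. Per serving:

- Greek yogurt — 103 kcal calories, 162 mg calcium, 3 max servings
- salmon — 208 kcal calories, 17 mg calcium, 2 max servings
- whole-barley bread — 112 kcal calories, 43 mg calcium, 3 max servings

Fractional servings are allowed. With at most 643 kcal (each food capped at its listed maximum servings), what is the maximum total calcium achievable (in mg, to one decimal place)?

Calcium per kcal: Greek yogurt 1.573, whole-barley bread 0.3839, salmon 0.08173.
Take 3 servings of Greek yogurt: uses 309 kcal, +486.0 mg calcium (running total 486.0 mg).
Take 2.982 servings of whole-barley bread: uses 334 kcal, +128.2 mg calcium (running total 614.2 mg).
Greedy by best ratio exhausts the calories allowance optimally: 614.2 mg.

614.2 mg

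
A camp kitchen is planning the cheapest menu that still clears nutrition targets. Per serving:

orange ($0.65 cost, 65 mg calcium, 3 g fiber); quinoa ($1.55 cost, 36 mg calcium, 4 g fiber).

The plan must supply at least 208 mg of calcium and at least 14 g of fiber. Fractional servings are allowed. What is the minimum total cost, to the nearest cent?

Two binding constraints pin down two serving amounts, so the optimal mix uses at most two foods. The candidates are each food alone (scaled to the tighter of calcium/fiber) and each pair with both constraints tight.
orange only: max(208/65, 14/3) = 4.667 servings → $3.03.
quinoa only: max(208/36, 14/4) = 5.778 servings → $8.96.
orange + quinoa with both tight: 2.158 servings and 1.882 servings → $4.32.
So the least-cost plan costs $3.03.

$3.03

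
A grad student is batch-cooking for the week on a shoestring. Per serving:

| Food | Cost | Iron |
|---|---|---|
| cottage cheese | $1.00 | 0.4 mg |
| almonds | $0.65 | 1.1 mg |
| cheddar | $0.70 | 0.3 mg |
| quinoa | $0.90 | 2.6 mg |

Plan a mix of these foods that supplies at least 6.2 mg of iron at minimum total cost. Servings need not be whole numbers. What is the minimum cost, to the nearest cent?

Cost per mg of iron: quinoa $0.3462, almonds $0.5909, cheddar $2.3333, cottage cheese $2.5000.
With no serving limits, use only quinoa: 6.2 mg / 2.6 mg = 2.385 servings × $0.90 = $2.15.

$2.15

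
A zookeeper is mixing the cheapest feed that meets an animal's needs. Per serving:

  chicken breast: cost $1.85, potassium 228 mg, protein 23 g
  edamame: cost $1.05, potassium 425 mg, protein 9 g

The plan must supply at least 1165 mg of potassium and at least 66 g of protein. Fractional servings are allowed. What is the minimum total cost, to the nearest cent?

The cheapest plan sits at a corner of the feasible region — with two constraints it uses at most two foods.
chicken breast only: max(1165/228, 66/23) = 5.11 servings → $9.45.
edamame only: max(1165/425, 66/9) = 7.333 servings → $7.70.
chicken breast + edamame with both tight: 2.274 servings and 1.521 servings → $5.80.
Cheapest feasible corner: $5.80.

$5.80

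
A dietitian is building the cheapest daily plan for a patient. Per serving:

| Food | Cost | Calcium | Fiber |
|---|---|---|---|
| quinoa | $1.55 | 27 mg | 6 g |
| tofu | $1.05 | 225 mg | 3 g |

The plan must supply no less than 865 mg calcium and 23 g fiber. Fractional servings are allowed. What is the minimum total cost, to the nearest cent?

$6.93

Minimising a linear cost over {calcium ≥ 865, fiber ≥ 23, servings ≥ 0} — the optimum is at a vertex, using one or two foods.
quinoa only: max(865/27, 23/6) = 32.04 servings → $49.66.
tofu only: max(865/225, 23/3) = 7.667 servings → $8.05.
quinoa + tofu with both tight: 2.033 servings and 3.6 servings → $6.93.
The minimum over all feasible corners is $6.93.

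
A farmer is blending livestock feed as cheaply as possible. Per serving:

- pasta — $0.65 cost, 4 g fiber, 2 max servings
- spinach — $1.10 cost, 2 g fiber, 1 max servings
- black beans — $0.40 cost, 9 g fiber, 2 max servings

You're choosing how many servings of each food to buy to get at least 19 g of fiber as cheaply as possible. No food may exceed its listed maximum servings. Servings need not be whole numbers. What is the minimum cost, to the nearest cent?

$0.96

Cost per g of fiber: black beans $0.0444, pasta $0.1625, spinach $0.5500.
Take 2 servings of black beans: +18.0 g fiber for $0.80 (total $0.80, still need 1.0 g).
Take 0.25 servings of pasta: +1.0 g fiber for $0.16 (total $0.96, still need 0.0 g).
Greedy by cheapest-per-g is optimal for a single linear constraint, so the minimum cost is $0.96.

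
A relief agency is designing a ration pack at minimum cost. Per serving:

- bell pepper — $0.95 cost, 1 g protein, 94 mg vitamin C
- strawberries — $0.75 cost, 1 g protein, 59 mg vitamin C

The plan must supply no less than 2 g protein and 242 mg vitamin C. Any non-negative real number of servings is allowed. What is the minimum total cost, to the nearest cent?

$2.45

At the optimum either one food covers both requirements or two foods hit both targets exactly; no other combination can be cheaper.
bell pepper only: max(2/1, 242/94) = 2.574 servings → $2.45.
strawberries only: max(2/1, 242/59) = 4.102 servings → $3.08.
bell pepper + strawberries: intersection lies outside the first quadrant.
So the least-cost plan costs $2.45.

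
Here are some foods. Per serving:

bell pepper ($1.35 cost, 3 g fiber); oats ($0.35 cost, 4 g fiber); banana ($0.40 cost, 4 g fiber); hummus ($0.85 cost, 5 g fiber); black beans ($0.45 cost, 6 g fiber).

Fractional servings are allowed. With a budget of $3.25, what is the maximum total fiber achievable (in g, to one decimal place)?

43.3 g

Fiber per dollar: black beans 13.33, oats 11.43, banana 10, hummus 5.882, bell pepper 2.222.
With no serving limits, spend the whole cost allowance on black beans: $3.25 / $0.45 × 6 g = 43.3 g.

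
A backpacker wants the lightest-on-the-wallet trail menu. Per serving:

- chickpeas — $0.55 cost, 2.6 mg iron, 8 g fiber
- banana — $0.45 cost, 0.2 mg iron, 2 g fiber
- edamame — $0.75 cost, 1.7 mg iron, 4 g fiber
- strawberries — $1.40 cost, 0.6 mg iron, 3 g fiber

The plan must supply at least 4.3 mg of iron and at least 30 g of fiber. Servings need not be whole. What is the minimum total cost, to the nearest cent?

$2.06

chickpeas only: max(4.3/2.6, 30/8) = 3.75 servings → $2.06.
banana only: max(4.3/0.2, 30/2) = 21.5 servings → $9.68.
edamame only: max(4.3/1.7, 30/4) = 7.5 servings → $5.62.
strawberries only: max(4.3/0.6, 30/3) = 10 servings → $14.00.
chickpeas + banana with both tight: 0.7222 servings and 12.11 servings → $5.85.
chickpeas + edamame with both targets exact would need a negative amount; discard.
chickpeas + strawberries: intersection lies outside the first quadrant.
banana + edamame with both tight: 13 servings and 1 serving → $6.60.
banana + strawberries with both tight: 8.5 servings and 4.333 servings → $9.89.
edamame + strawberries: intersection lies outside the first quadrant.
So the least-cost plan costs $2.06.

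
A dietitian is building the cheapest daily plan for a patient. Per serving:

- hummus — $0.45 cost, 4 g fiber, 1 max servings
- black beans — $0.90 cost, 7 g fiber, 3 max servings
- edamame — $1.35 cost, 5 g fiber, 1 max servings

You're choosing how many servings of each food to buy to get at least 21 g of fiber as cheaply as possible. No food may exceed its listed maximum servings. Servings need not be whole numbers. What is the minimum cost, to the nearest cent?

Cost per g of fiber: hummus $0.1125, black beans $0.1286, edamame $0.2700.
Take 1 serving of hummus: +4.0 g fiber for $0.45 (total $0.45, still need 17.0 g).
Take 2.429 servings of black beans: +17.0 g fiber for $2.19 (total $2.64, still need 0.0 g).
Filling from the cheapest source first is optimal under one linear minimum: $2.64.

$2.64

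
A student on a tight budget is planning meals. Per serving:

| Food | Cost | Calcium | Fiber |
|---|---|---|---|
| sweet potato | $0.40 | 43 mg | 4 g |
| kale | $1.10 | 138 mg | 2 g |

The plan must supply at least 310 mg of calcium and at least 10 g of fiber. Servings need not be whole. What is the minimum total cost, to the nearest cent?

Check every corner: each single food scaled to meet both minima, and each pair solved so both constraints bind.
sweet potato only: max(310/43, 10/4) = 7.209 servings → $2.88.
kale only: max(310/138, 10/2) = 5 servings → $5.50.
sweet potato + kale with both tight: 1.631 servings and 1.738 servings → $2.56.
Cheapest feasible corner: $2.56.

$2.56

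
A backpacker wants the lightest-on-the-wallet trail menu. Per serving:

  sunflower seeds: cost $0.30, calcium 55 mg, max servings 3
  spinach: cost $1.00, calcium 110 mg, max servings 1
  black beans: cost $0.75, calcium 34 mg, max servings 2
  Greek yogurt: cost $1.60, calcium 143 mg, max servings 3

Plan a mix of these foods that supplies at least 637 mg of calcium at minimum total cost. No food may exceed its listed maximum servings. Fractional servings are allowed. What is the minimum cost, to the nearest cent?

Cost per mg of calcium: sunflower seeds $0.0055, spinach $0.0091, Greek yogurt $0.0112, black beans $0.0221.
Take 3 servings of sunflower seeds: +165.0 mg calcium for $0.90 (total $0.90, still need 472.0 mg).
Take 1 serving of spinach: +110.0 mg calcium for $1.00 (total $1.90, still need 362.0 mg).
Take 2.531 servings of Greek yogurt: +362.0 mg calcium for $4.05 (total $5.95, still need 0.0 mg).
Greedy by cheapest-per-mg is optimal for a single linear constraint, so the minimum cost is $5.95.

$5.95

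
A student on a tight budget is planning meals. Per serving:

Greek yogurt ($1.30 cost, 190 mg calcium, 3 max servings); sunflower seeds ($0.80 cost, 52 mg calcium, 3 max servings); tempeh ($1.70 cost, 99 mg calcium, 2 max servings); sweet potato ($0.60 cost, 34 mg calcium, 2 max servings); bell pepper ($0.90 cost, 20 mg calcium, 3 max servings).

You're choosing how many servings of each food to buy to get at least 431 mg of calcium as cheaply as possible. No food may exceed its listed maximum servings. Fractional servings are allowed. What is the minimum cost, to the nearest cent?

Cost per mg of calcium: Greek yogurt $0.0068, sunflower seeds $0.0154, tempeh $0.0172, sweet potato $0.0176, bell pepper $0.0450.
Take 2.268 servings of Greek yogurt: +431.0 mg calcium for $2.95 (total $2.95, still need 0.0 mg).
Filling from the cheapest source first is optimal under one linear minimum: $2.95.

$2.95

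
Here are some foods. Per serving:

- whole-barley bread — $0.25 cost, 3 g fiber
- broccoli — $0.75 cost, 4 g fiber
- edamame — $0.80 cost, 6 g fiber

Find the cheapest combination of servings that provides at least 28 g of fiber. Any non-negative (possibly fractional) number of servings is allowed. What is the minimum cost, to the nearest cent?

Cost per g of fiber: whole-barley bread $0.0833, edamame $0.1333, broccoli $0.1875.
With no serving limits, use only whole-barley bread: 28 g / 3 g = 9.333 servings × $0.25 = $2.33.

$2.33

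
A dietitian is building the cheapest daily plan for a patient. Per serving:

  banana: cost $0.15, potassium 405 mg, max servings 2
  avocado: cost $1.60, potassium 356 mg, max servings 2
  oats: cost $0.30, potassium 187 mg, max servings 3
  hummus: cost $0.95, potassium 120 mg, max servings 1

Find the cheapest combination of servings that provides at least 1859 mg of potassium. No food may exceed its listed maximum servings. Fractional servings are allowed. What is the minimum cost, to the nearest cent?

Cost per mg of potassium: banana $0.0004, oats $0.0016, avocado $0.0045, hummus $0.0079.
Take 2 servings of banana: +810.0 mg potassium for $0.30 (total $0.30, still need 1049.0 mg).
Take 3 servings of oats: +561.0 mg potassium for $0.90 (total $1.20, still need 488.0 mg).
Take 1.371 servings of avocado: +488.0 mg potassium for $2.19 (total $3.39, still need 0.0 mg).
Greedy by cheapest-per-mg is optimal for a single linear constraint, so the minimum cost is $3.39.

$3.39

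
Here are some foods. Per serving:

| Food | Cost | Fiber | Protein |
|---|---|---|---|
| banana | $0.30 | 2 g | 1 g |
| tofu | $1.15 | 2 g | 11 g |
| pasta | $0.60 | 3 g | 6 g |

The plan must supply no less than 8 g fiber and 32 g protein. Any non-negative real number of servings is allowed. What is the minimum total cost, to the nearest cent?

banana only: max(8/2, 32/1) = 32 servings → $9.60.
tofu only: max(8/2, 32/11) = 4 servings → $4.60.
pasta only: max(8/3, 32/6) = 5.333 servings → $3.20.
banana + tofu with both tight: 1.2 servings and 2.8 servings → $3.58.
banana + pasta: the both-tight solution has a negative serving — not a feasible corner.
tofu + pasta with both tight: 2.286 servings and 1.143 servings → $3.31.
Cheapest feasible corner: $3.20.

$3.20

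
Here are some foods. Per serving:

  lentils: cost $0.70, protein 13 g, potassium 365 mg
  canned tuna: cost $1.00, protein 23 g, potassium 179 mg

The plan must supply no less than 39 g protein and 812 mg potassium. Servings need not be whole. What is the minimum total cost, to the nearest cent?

$1.96

At the optimum either one food covers both requirements or two foods hit both targets exactly; no other combination can be cheaper.
lentils only: max(39/13, 812/365) = 3 servings → $2.10.
canned tuna only: max(39/23, 812/179) = 4.536 servings → $4.54.
lentils + canned tuna with both tight: 1.927 servings and 0.6063 servings → $1.96.
The minimum over all feasible corners is $1.96.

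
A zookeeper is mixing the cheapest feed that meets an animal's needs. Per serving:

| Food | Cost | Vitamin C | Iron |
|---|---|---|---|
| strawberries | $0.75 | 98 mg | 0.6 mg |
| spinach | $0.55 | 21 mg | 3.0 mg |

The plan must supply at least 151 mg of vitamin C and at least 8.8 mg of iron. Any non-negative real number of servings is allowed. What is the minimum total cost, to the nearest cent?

$2.22

strawberries only: max(151/98, 8.8/0.6) = 14.67 servings → $11.00.
spinach only: max(151/21, 8.8/3.0) = 7.19 servings → $3.95.
strawberries + spinach with both tight: 0.9531 servings and 2.743 servings → $2.22.
Cheapest feasible corner: $2.22.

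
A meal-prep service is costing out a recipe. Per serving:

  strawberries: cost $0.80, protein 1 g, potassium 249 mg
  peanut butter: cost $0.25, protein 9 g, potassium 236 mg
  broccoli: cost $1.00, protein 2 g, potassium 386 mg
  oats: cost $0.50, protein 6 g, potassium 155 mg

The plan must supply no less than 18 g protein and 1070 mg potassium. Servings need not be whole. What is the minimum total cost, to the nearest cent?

A basic optimal solution has at most two foods positive. Try each food alone and each pair with both targets met exactly.
strawberries only: max(18/1, 1070/249) = 18 servings → $14.40.
peanut butter only: max(18/9, 1070/236) = 4.534 servings → $1.13.
broccoli only: max(18/2, 1070/386) = 9 servings → $9.00.
oats only: max(18/6, 1070/155) = 6.903 servings → $3.45.
strawberries + peanut butter with both tight: 2.684 servings and 1.702 servings → $2.57.
strawberries + broccoli with both targets exact would need a negative amount; discard.
strawberries + oats with both tight: 2.711 servings and 2.548 servings → $3.44.
peanut butter + broccoli with both tight: 1.602 servings and 1.793 servings → $2.19.
peanut butter + oats with both targets exact would need a negative amount; discard.
broccoli + oats with both tight: 1.81 servings and 2.397 servings → $3.01.
So the least-cost plan costs $1.13.

$1.13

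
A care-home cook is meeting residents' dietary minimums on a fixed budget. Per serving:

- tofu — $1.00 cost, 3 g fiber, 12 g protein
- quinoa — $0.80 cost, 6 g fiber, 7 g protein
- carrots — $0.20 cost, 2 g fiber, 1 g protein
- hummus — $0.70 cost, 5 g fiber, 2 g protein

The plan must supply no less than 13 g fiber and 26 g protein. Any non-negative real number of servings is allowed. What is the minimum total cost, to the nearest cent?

$2.50

An LP optimum is at a vertex; with two nutrient constraints at most two foods are used. Check each candidate.
tofu only: max(13/3, 26/12) = 4.333 servings → $4.33.
quinoa only: max(13/6, 26/7) = 3.714 servings → $2.97.
carrots only: max(13/2, 26/1) = 26 servings → $5.20.
hummus only: max(13/5, 26/2) = 13 servings → $9.10.
tofu + quinoa with both tight: 1.275 servings and 1.529 servings → $2.50.
tofu + carrots with both tight: 1.857 servings and 3.714 servings → $2.60.
tofu + hummus with both tight: 1.926 servings and 1.444 servings → $2.94.
quinoa + carrots: the both-tight solution has a negative serving — not a feasible corner.
quinoa + hummus: the both-tight solution has a negative serving — not a feasible corner.
carrots + hummus: the both-tight solution has a negative serving — not a feasible corner.
The minimum over all feasible corners is $2.50.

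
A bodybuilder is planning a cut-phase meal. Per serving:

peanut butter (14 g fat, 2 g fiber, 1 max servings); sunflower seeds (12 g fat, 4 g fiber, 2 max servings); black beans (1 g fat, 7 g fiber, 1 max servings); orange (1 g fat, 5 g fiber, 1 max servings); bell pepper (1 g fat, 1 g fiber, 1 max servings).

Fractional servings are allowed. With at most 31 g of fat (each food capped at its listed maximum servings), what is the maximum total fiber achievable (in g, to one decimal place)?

21.6 g

Fiber per g fat: black beans 7, orange 5, bell pepper 1, sunflower seeds 0.3333, peanut butter 0.1429.
Take 1 serving of black beans: uses 1 g fat, +7.0 g fiber (running total 7.0 g).
Take 1 serving of orange: uses 1 g fat, +5.0 g fiber (running total 12.0 g).
Take 1 serving of bell pepper: uses 1 g fat, +1.0 g fiber (running total 13.0 g).
Take 2 servings of sunflower seeds: uses 24 g fat, +8.0 g fiber (running total 21.0 g).
Take 0.2857 servings of peanut butter: uses 4 g fat, +0.6 g fiber (running total 21.6 g).
Filling greedily by fiber-per-g fat is optimal for one linear limit, giving 21.6 g.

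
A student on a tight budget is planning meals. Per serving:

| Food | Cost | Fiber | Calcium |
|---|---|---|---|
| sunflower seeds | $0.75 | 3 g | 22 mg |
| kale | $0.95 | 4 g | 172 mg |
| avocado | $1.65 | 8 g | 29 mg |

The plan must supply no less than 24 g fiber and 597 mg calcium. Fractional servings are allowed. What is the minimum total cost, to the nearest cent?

$5.35

With two linear requirements the optimum uses one or two foods; enumerate the corners.
sunflower seeds only: max(24/3, 597/22) = 27.14 servings → $20.35.
kale only: max(24/4, 597/172) = 6 servings → $5.70.
avocado only: max(24/8, 597/29) = 20.59 servings → $33.97.
sunflower seeds + kale with both tight: 4.065 servings and 2.951 servings → $5.85.
sunflower seeds + avocado: the both-tight solution has a negative serving — not a feasible corner.
kale + avocado with both tight: 3.238 servings and 1.381 servings → $5.35.
Cheapest feasible corner: $5.35.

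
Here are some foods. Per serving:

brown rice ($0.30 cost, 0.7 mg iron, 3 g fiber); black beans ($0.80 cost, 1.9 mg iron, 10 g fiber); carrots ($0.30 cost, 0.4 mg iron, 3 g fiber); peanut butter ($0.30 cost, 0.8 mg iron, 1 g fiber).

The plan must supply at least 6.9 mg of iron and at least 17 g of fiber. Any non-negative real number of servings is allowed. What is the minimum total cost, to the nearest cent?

$2.68

Check every corner: each single food scaled to meet both minima, and each pair solved so both constraints bind.
brown rice only: max(6.9/0.7, 17/3) = 9.857 servings → $2.96.
black beans only: max(6.9/1.9, 17/10) = 3.632 servings → $2.91.
carrots only: max(6.9/0.4, 17/3) = 17.25 servings → $5.17.
peanut butter only: max(6.9/0.8, 17/1) = 17 servings → $5.10.
brown rice + black beans: intersection lies outside the first quadrant.
brown rice + carrots: intersection lies outside the first quadrant.
brown rice + peanut butter with both tight: 3.941 servings and 5.176 servings → $2.74.
black beans + carrots: intersection lies outside the first quadrant.
black beans + peanut butter with both tight: 1.098 servings and 6.016 servings → $2.68.
carrots + peanut butter with both tight: 3.35 servings and 6.95 servings → $3.09.
So the least-cost plan costs $2.68.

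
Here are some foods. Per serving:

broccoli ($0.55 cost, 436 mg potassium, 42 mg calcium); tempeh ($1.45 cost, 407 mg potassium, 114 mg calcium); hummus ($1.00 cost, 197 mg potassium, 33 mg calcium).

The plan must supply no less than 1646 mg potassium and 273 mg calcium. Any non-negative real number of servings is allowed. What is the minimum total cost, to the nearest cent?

$3.51

A basic optimal solution has at most two foods positive. Try each food alone and each pair with both targets met exactly.
broccoli only: max(1646/436, 273/42) = 6.5 servings → $3.58.
tempeh only: max(1646/407, 273/114) = 4.044 servings → $5.86.
hummus only: max(1646/197, 273/33) = 8.355 servings → $8.36.
broccoli + tempeh with both tight: 2.347 servings and 1.53 servings → $3.51.
broccoli + hummus with both tight: 0.08783 servings and 8.161 servings → $8.21.
tempeh + hummus with both targets exact would need a negative amount; discard.
The minimum over all feasible corners is $3.51.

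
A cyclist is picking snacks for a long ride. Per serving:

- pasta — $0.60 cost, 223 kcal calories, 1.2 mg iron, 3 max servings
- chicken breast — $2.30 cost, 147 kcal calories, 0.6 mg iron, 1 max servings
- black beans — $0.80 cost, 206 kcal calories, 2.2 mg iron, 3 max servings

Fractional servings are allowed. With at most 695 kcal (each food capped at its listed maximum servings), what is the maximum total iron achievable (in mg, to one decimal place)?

7.0 mg

Iron per kcal: black beans 0.01068, pasta 0.005381, chicken breast 0.004082.
Take 3 servings of black beans: uses 618 kcal, +6.6 mg iron (running total 6.6 mg).
Take 0.3453 servings of pasta: uses 77 kcal, +0.4 mg iron (running total 7.0 mg).
Greedy by best ratio exhausts the calories allowance optimally: 7.0 mg.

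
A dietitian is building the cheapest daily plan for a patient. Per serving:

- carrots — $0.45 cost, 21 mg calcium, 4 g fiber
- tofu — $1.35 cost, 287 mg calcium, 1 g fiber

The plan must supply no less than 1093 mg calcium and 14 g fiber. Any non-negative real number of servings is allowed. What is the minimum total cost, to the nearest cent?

$6.05

The cheapest plan sits at a corner of the feasible region — with two constraints it uses at most two foods.
carrots only: max(1093/21, 14/4) = 52.05 servings → $23.42.
tofu only: max(1093/287, 14/1) = 14 servings → $18.90.
carrots + tofu with both tight: 2.595 servings and 3.618 servings → $6.05.
The minimum over all feasible corners is $6.05.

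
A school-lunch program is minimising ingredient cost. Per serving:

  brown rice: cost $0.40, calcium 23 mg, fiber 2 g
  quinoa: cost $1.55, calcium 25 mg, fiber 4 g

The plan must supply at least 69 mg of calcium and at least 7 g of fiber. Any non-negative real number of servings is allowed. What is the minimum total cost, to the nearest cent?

For a min-cost LP with two ≥-constraints, a basic feasible solution has at most two positive variables.
brown rice only: max(69/23, 7/2) = 3.5 servings → $1.40.
quinoa only: max(69/25, 7/4) = 2.76 servings → $4.28.
brown rice + quinoa with both tight: 2.405 servings and 0.5476 servings → $1.81.
Cheapest feasible corner: $1.40.

$1.40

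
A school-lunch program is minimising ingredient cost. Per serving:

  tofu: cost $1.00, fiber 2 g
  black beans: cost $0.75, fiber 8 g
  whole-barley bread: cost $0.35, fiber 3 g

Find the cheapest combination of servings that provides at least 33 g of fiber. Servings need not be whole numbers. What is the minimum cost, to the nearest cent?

$3.09

Cost per g of fiber: black beans $0.0938, whole-barley bread $0.1167, tofu $0.5000.
With no serving limits, use only black beans: 33 g / 8 g = 4.125 servings × $0.75 = $3.09.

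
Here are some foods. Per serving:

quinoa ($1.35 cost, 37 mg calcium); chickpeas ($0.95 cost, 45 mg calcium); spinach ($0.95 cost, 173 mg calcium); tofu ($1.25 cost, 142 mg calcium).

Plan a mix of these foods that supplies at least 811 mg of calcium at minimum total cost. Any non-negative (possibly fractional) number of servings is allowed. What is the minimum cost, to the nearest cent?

Cost per mg of calcium: spinach $0.0055, tofu $0.0088, chickpeas $0.0211, quinoa $0.0365.
With no serving limits, use only spinach: 811 mg / 173 mg = 4.688 servings × $0.95 = $4.45.

$4.45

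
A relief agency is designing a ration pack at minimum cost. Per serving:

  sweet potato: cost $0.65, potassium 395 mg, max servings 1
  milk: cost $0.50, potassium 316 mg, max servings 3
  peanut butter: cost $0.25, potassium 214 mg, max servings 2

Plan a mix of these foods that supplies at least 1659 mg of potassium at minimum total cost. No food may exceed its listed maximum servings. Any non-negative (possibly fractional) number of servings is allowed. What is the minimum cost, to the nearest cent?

Cost per mg of potassium: peanut butter $0.0012, milk $0.0016, sweet potato $0.0016.
Take 2 servings of peanut butter: +428.0 mg potassium for $0.50 (total $0.50, still need 1231.0 mg).
Take 3 servings of milk: +948.0 mg potassium for $1.50 (total $2.00, still need 283.0 mg).
Take 0.7165 servings of sweet potato: +283.0 mg potassium for $0.47 (total $2.47, still need 0.0 mg).
Greedy by cheapest-per-mg is optimal for a single linear constraint, so the minimum cost is $2.47.

$2.47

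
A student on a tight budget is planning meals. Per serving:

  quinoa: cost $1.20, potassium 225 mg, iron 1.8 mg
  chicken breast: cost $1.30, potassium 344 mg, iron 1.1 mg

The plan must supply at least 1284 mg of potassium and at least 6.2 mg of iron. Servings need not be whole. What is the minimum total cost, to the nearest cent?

Compare the cost at each extreme point of the feasible region.
quinoa only: max(1284/225, 6.2/1.8) = 5.707 servings → $6.85.
chicken breast only: max(1284/344, 6.2/1.1) = 5.636 servings → $7.33.
quinoa + chicken breast with both tight: 1.938 servings and 2.465 servings → $5.53.
The minimum over all feasible corners is $5.53.

$5.53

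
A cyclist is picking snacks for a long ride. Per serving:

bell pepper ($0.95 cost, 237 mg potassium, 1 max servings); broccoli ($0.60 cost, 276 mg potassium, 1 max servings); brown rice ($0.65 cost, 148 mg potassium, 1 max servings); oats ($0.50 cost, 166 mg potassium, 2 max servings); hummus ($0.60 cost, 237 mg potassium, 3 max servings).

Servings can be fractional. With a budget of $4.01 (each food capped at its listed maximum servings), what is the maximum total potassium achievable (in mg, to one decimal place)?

1471.2 mg

Potassium per dollar: broccoli 460, hummus 395, oats 332, bell pepper 249.5, brown rice 227.7.
Take 1 serving of broccoli: spends $0.60, +276.0 mg potassium (running total 276.0 mg).
Take 3 servings of hummus: spends $1.80, +711.0 mg potassium (running total 987.0 mg).
Take 2 servings of oats: spends $1.00, +332.0 mg potassium (running total 1319.0 mg).
Take 0.6421 servings of bell pepper: spends $0.61, +152.2 mg potassium (running total 1471.2 mg).
Greedy by best ratio exhausts the cost allowance optimally: 1471.2 mg.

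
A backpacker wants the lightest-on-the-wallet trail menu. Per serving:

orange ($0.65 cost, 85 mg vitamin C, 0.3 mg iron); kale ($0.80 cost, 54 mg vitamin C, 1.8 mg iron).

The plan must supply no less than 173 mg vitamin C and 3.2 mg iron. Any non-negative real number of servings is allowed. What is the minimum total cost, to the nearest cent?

$1.95

With two linear requirements the optimum uses one or two foods; enumerate the corners.
orange only: max(173/85, 3.2/0.3) = 10.67 servings → $6.93.
kale only: max(173/54, 3.2/1.8) = 3.204 servings → $2.56.
orange + kale with both tight: 1.013 servings and 1.609 servings → $1.95.
The minimum over all feasible corners is $1.95.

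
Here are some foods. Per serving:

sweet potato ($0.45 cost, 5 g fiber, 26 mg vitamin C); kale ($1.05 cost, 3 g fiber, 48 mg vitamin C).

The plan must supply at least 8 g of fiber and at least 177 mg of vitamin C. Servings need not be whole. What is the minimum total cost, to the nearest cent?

This is a tiny linear program; its minimum lies at a vertex of the feasible set. List the vertices and price them.
sweet potato only: max(8/5, 177/26) = 6.808 servings → $3.06.
kale only: max(8/3, 177/48) = 3.688 servings → $3.87.
sweet potato + kale: intersection lies outside the first quadrant.
So the least-cost plan costs $3.06.

$3.06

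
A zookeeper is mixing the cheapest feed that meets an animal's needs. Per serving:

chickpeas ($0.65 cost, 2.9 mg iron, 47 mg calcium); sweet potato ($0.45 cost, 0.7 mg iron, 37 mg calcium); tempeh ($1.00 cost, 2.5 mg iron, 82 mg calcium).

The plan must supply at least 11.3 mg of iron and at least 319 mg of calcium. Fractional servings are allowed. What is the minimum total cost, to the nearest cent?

$3.97

chickpeas only: max(11.3/2.9, 319/47) = 6.787 servings → $4.41.
sweet potato only: max(11.3/0.7, 319/37) = 16.14 servings → $7.26.
tempeh only: max(11.3/2.5, 319/82) = 4.52 servings → $4.52.
chickpeas + sweet potato with both tight: 2.618 servings and 5.296 servings → $4.08.
chickpeas + tempeh with both tight: 1.073 servings and 3.275 servings → $3.97.
sweet potato + tempeh: the both-tight solution has a negative serving — not a feasible corner.
The minimum over all feasible corners is $3.97.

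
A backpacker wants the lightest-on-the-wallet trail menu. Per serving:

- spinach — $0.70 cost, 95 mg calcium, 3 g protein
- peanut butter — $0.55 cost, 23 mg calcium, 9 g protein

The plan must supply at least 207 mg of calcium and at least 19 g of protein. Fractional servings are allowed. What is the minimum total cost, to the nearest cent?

Minimising a linear cost over {calcium ≥ 207, protein ≥ 19, servings ≥ 0} — the optimum is at a vertex, using one or two foods.
spinach only: max(207/95, 19/3) = 6.333 servings → $4.43.
peanut butter only: max(207/23, 19/9) = 9 servings → $4.95.
spinach + peanut butter with both tight: 1.814 servings and 1.506 servings → $2.10.
Cheapest feasible corner: $2.10.

$2.10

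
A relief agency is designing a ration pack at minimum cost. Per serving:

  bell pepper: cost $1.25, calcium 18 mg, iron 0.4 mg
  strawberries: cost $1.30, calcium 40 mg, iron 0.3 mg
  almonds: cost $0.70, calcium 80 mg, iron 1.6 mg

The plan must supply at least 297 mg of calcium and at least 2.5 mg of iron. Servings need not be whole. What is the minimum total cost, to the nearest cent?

$2.60

With two linear requirements the optimum uses one or two foods; enumerate the corners.
bell pepper only: max(297/18, 2.5/0.4) = 16.5 servings → $20.62.
strawberries only: max(297/40, 2.5/0.3) = 8.333 servings → $10.83.
almonds only: max(297/80, 2.5/1.6) = 3.712 servings → $2.60.
bell pepper + strawberries with both tight: 1.028 servings and 6.962 servings → $10.34.
bell pepper + almonds with both targets exact would need a negative amount; discard.
strawberries + almonds with both tight: 6.88 servings and 0.2725 servings → $9.13.
Cheapest feasible corner: $2.60.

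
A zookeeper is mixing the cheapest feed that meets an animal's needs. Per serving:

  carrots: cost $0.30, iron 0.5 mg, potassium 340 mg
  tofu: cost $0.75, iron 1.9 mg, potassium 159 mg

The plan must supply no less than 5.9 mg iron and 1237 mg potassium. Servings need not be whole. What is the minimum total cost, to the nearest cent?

Two binding constraints pin down two serving amounts, so the optimal mix uses at most two foods. The candidates are each food alone (scaled to the tighter of iron/potassium) and each pair with both constraints tight.
carrots only: max(5.9/0.5, 1237/340) = 11.8 servings → $3.54.
tofu only: max(5.9/1.9, 1237/159) = 7.78 servings → $5.83.
carrots + tofu with both tight: 2.493 servings and 2.449 servings → $2.58.
So the least-cost plan costs $2.58.

$2.58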